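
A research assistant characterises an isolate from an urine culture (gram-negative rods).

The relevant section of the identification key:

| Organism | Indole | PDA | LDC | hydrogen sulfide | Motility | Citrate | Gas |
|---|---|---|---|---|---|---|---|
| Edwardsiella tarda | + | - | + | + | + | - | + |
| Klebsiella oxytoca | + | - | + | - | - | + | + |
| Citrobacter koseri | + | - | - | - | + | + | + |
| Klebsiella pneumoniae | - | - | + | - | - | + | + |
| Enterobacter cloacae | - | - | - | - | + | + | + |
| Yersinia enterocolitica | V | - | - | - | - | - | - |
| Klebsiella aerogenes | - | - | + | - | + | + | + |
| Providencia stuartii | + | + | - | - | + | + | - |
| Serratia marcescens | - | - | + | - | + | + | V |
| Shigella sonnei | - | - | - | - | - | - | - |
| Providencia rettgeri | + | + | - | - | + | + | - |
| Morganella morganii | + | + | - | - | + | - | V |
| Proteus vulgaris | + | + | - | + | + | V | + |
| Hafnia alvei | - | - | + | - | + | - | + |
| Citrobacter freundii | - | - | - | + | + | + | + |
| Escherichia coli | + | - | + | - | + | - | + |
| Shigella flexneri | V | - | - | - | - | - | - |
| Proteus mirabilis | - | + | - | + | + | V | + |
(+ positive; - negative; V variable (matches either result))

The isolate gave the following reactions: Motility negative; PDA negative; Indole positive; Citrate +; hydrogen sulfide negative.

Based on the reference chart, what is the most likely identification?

Klebsiella oxytoca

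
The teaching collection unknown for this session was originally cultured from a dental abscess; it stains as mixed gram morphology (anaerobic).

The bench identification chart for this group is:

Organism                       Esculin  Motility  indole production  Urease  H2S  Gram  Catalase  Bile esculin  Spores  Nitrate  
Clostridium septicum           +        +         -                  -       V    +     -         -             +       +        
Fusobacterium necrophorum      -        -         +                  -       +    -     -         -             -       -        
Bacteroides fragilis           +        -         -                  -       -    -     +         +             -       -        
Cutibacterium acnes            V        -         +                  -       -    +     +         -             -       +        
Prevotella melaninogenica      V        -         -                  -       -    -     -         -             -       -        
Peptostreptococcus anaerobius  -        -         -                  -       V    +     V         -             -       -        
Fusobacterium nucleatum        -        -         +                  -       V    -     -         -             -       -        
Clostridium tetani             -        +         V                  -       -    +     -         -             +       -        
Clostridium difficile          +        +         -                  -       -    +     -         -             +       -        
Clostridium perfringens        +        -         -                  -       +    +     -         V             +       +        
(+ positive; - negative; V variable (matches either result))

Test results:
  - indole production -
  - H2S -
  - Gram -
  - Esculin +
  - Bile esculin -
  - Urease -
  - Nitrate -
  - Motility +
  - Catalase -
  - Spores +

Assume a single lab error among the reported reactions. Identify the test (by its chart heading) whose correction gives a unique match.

As reported, no row in the chart matches all 10 reactions.
Reversing H2S → still no organism matches.
Reversing Nitrate → still no organism matches.
Reversing Spores → still no organism matches.
Reversing Motility → still no organism matches.
Reversing Gram (to +) → unique match: Clostridium difficile.
Reversing Bile esculin → still no organism matches.
Reversing indole production → still no organism matches.
Reversing Urease → still no organism matches.
Reversing Esculin → still no organism matches.
Reversing Catalase → still no organism matches.

Gram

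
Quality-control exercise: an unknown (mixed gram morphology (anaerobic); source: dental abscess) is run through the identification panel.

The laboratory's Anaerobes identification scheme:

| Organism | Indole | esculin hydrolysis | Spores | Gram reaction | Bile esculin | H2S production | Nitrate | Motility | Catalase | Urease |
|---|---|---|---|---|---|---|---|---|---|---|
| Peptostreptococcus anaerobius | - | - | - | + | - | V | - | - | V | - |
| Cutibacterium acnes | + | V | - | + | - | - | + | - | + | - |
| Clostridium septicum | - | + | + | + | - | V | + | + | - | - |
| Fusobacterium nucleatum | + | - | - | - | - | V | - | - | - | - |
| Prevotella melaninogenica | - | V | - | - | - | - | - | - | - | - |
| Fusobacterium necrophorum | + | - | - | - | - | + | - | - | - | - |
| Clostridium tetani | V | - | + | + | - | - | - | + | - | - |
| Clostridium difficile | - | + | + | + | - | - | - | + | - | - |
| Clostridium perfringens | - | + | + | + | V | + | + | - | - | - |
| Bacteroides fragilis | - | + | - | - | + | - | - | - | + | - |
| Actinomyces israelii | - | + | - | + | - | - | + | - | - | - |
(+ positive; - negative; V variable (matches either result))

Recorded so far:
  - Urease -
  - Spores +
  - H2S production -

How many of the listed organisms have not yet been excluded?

3

Urease -: all 11 remaining candidates are consistent.
Spores +: excludes 7 organisms — 4 left.
H2S production -: excludes Clostridium perfringens — 3 left.
Still consistent: Clostridium difficile, Clostridium septicum, Clostridium tetani.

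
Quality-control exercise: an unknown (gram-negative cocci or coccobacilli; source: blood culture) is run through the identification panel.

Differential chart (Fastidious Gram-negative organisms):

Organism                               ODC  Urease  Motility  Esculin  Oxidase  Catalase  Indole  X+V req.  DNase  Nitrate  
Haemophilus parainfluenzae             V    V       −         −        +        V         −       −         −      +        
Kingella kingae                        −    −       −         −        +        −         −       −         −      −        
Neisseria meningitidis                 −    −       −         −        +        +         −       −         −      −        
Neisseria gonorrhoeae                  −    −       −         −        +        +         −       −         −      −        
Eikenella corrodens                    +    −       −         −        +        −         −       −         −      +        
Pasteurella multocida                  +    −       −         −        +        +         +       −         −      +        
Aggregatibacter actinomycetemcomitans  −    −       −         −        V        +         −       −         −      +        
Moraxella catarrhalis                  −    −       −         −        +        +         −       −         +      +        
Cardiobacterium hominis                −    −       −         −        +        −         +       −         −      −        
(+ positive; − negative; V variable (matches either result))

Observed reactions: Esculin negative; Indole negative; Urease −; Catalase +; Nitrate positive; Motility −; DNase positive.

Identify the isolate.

Moraxella catarrhalis

Urease −: all 9 remaining candidates are consistent.
Catalase +: excludes Kingella kingae, Eikenella corrodens, Cardiobacterium hominis — 6 left.
Indole −: excludes Pasteurella multocida — 5 left.
Nitrate +: excludes Neisseria meningitidis, Neisseria gonorrhoeae — 3 left.
Esculin −: all 3 remaining candidates are consistent.
Motility −: all 3 remaining candidates are consistent.
DNase +: excludes Haemophilus parainfluenzae, Aggregatibacter actinomycetemcomitans — 1 left.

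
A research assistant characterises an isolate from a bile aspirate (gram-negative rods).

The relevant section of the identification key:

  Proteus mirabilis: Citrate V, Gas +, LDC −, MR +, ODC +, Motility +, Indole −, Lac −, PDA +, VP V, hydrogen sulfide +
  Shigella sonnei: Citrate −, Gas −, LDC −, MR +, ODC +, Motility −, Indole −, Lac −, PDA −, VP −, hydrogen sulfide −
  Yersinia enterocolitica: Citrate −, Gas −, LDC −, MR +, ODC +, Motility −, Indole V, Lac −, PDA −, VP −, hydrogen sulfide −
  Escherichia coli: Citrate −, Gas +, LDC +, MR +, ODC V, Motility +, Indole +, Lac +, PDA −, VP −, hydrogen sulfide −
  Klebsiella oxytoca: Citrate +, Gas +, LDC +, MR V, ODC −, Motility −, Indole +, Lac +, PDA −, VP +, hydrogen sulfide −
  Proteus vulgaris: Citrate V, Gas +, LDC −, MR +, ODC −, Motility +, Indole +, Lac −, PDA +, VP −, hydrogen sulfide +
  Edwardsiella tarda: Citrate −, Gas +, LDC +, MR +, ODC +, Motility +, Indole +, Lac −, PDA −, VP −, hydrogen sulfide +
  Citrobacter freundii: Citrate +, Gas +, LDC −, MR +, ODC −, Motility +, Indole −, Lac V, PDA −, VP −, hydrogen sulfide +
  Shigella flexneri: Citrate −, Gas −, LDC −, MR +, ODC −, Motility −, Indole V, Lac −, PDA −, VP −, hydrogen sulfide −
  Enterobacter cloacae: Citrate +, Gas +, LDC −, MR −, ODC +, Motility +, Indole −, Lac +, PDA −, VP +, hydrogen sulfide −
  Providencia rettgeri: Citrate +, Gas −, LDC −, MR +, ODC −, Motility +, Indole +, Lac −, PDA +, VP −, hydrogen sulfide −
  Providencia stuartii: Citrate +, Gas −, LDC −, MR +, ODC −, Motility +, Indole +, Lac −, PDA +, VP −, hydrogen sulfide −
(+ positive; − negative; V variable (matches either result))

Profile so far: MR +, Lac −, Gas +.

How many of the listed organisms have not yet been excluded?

4

MR +: excludes Enterobacter cloacae — 11 left.
Lac −: excludes Escherichia coli, Klebsiella oxytoca — 9 left.
Gas +: excludes 5 organisms — 4 left.
Still consistent: Citrobacter freundii, Edwardsiella tarda, Proteus mirabilis, Proteus vulgaris.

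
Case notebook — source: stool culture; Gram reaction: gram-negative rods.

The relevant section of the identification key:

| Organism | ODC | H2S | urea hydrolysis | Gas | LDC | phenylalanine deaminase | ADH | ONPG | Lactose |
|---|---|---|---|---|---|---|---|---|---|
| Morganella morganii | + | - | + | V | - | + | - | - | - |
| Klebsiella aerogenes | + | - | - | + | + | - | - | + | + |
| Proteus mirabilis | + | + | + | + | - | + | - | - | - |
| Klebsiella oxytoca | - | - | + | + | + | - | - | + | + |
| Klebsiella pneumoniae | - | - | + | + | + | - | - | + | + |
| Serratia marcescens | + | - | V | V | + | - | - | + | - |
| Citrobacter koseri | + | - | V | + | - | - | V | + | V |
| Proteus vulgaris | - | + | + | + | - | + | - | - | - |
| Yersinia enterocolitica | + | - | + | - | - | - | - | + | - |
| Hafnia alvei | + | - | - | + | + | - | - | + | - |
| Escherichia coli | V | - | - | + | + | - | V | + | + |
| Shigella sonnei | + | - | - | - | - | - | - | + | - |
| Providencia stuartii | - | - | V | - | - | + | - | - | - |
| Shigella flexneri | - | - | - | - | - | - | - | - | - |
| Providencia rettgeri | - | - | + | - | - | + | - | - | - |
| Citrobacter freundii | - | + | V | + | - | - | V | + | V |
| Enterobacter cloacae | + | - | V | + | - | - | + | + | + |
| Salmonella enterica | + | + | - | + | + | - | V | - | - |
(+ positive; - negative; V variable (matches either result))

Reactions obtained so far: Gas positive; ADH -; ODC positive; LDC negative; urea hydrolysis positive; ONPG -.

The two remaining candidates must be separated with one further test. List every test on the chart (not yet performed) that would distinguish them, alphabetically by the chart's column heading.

ODC +: excludes 7 organisms — 11 left.
LDC -: excludes 5 organisms — 6 left.
urea hydrolysis +: excludes Shigella sonnei — 5 left.
ADH -: excludes Enterobacter cloacae — 4 left.
Gas +: excludes Yersinia enterocolitica — 3 left.
ONPG -: excludes Citrobacter koseri — 2 left.
Two candidates remain: Morganella morganii and Proteus mirabilis.
  H2S: Morganella morganii -, Proteus mirabilis + — discriminates.
  phenylalanine deaminase: + vs + — same for both, does not separate.
  Lactose: - vs - — same for both, does not separate.

H2S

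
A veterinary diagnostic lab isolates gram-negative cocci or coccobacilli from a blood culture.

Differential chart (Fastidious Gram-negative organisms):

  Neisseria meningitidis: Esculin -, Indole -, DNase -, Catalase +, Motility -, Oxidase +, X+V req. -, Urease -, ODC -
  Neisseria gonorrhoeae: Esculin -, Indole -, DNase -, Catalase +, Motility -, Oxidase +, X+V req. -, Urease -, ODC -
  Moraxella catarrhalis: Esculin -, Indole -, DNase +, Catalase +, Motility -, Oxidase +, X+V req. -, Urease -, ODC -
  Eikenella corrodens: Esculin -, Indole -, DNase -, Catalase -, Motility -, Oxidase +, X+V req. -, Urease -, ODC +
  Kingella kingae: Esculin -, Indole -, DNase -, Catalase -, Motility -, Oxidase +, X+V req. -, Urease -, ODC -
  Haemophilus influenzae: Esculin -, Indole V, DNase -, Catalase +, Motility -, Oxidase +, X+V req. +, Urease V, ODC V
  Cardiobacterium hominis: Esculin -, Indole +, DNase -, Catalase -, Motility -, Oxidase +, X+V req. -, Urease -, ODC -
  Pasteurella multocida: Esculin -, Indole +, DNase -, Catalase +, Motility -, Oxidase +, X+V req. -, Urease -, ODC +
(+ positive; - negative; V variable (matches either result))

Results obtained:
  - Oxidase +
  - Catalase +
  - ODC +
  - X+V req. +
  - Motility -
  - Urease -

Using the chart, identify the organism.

Haemophilus influenzae

Motility -: all 8 remaining candidates are consistent.
Urease -: all 8 remaining candidates are consistent.
X+V req. +: excludes 7 organisms — 1 left.
Catalase +: the one remaining candidate is consistent.
Oxidase +: the one remaining candidate is consistent.
ODC +: the one remaining candidate is consistent.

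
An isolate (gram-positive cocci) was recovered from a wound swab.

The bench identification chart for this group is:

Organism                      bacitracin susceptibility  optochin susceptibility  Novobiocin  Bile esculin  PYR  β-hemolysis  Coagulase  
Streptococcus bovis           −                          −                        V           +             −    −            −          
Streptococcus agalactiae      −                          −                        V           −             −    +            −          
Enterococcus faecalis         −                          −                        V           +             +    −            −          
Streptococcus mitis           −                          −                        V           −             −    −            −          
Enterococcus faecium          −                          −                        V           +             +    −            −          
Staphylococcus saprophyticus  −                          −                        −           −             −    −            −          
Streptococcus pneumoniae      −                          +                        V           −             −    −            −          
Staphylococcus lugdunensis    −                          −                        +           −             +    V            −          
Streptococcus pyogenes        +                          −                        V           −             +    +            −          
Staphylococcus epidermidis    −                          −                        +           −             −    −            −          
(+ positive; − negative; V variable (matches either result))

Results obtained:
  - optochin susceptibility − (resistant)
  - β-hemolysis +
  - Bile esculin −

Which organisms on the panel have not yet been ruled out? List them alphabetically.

optochin susceptibility −: excludes Streptococcus pneumoniae — 9 left.
Bile esculin −: excludes Streptococcus bovis, Enterococcus faecalis, Enterococcus faecium — 6 left.
β-hemolysis +: excludes Streptococcus mitis, Staphylococcus saprophyticus, Staphylococcus epidermidis — 3 left.

Staphylococcus lugdunensis, Streptococcus agalactiae, Streptococcus pyogenes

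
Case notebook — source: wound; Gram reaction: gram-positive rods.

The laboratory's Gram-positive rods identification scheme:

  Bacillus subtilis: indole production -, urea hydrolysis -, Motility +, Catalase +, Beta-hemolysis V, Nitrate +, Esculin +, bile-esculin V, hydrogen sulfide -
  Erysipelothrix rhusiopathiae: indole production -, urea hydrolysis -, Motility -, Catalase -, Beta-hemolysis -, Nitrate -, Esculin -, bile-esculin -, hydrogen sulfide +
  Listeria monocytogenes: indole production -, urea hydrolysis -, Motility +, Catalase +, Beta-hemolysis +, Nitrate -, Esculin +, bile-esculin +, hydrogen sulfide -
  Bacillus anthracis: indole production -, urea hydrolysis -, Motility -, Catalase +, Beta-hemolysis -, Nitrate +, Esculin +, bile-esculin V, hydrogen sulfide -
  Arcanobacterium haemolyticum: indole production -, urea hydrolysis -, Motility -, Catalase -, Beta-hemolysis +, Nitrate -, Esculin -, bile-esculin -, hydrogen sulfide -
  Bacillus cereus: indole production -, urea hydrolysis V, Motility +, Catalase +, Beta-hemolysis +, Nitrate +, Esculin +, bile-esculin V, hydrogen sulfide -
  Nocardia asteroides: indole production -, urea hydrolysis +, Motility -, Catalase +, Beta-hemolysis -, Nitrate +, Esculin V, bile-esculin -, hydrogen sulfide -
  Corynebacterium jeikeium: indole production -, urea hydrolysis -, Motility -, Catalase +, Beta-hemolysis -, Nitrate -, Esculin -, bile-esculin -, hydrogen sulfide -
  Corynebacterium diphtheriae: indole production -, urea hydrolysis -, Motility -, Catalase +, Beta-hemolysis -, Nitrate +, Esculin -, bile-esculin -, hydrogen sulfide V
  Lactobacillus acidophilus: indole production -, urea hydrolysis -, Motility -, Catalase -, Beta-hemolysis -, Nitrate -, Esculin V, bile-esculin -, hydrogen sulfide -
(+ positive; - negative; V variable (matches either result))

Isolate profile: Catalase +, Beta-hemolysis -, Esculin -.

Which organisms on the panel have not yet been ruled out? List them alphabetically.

Corynebacterium diphtheriae, Corynebacterium jeikeium, Nocardia asteroides

Catalase +: excludes Erysipelothrix rhusiopathiae, Arcanobacterium haemolyticum, Lactobacillus acidophilus — 7 left.
Beta-hemolysis -: excludes Listeria monocytogenes, Bacillus cereus — 5 left.
Esculin -: excludes Bacillus subtilis, Bacillus anthracis — 3 left.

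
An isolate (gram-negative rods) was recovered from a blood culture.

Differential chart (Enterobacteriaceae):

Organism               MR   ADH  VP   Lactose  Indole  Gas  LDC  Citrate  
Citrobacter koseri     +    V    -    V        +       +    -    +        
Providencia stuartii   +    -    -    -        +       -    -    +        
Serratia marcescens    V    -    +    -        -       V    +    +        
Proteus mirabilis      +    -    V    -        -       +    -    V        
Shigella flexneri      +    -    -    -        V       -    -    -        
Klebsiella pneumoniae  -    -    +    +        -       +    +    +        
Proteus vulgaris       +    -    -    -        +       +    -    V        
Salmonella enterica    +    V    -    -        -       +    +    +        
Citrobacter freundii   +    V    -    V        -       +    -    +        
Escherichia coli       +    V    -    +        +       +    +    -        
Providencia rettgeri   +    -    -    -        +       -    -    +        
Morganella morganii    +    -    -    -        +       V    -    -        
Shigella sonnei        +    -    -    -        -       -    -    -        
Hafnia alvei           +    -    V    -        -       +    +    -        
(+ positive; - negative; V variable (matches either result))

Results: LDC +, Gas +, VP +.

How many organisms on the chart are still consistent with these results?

3

VP +: excludes 10 organisms — 4 left.
LDC +: excludes Proteus mirabilis — 3 left.
Gas +: all 3 remaining candidates are consistent.
Still consistent: Hafnia alvei, Klebsiella pneumoniae, Serratia marcescens.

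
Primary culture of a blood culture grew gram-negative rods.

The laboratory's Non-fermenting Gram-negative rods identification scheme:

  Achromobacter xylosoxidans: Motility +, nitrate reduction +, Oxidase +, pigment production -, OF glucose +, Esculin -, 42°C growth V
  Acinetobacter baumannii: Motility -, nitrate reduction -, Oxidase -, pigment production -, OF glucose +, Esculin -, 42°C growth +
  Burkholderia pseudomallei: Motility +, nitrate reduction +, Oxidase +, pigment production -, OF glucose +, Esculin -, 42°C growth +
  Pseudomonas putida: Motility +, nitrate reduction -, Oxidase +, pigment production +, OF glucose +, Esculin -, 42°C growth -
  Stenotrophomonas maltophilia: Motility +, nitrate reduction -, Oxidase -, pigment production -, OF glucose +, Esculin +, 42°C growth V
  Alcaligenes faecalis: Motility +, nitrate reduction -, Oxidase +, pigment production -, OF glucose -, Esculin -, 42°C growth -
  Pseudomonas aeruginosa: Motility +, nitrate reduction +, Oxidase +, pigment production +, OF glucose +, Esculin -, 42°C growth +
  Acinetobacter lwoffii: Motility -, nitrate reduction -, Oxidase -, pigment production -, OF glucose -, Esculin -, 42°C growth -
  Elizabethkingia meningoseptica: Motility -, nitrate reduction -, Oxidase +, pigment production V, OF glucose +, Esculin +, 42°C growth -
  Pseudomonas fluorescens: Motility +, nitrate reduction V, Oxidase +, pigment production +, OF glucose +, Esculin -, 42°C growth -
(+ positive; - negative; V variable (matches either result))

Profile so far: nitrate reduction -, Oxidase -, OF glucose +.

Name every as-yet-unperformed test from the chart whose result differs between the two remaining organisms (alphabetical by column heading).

Esculin, Motility

Oxidase -: excludes 7 organisms — 3 left.
OF glucose +: excludes Acinetobacter lwoffii — 2 left.
nitrate reduction -: all 2 remaining candidates are consistent.
Two candidates remain: Acinetobacter baumannii and Stenotrophomonas maltophilia.
  Motility: Acinetobacter baumannii -, Stenotrophomonas maltophilia + — discriminates.
  pigment production: - vs - — same for both, does not separate.
  Esculin: Acinetobacter baumannii -, Stenotrophomonas maltophilia + — discriminates.
  42°C growth: + vs V — variable for at least one, does not separate.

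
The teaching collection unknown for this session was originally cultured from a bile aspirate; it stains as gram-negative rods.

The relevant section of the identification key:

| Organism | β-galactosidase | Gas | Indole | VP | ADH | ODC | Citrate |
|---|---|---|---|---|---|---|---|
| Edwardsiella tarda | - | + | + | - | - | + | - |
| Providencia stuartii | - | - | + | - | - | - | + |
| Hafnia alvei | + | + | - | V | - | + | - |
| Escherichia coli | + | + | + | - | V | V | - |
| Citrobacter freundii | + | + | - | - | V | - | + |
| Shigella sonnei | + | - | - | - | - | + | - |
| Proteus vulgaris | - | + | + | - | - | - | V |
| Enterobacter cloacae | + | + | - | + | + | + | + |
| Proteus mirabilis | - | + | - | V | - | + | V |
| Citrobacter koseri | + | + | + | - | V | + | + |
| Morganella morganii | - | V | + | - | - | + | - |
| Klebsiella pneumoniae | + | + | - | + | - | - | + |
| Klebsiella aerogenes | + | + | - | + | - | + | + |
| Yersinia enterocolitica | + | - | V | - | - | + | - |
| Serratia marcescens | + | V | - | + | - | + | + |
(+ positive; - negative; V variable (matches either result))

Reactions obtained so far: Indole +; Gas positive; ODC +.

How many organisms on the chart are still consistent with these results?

4

ODC +: excludes Providencia stuartii, Citrobacter freundii, Proteus vulgaris, Klebsiella pneumoniae — 11 left.
Indole +: excludes 6 organisms — 5 left.
Gas +: excludes Yersinia enterocolitica — 4 left.
Still consistent: Citrobacter koseri, Edwardsiella tarda, Escherichia coli, Morganella morganii.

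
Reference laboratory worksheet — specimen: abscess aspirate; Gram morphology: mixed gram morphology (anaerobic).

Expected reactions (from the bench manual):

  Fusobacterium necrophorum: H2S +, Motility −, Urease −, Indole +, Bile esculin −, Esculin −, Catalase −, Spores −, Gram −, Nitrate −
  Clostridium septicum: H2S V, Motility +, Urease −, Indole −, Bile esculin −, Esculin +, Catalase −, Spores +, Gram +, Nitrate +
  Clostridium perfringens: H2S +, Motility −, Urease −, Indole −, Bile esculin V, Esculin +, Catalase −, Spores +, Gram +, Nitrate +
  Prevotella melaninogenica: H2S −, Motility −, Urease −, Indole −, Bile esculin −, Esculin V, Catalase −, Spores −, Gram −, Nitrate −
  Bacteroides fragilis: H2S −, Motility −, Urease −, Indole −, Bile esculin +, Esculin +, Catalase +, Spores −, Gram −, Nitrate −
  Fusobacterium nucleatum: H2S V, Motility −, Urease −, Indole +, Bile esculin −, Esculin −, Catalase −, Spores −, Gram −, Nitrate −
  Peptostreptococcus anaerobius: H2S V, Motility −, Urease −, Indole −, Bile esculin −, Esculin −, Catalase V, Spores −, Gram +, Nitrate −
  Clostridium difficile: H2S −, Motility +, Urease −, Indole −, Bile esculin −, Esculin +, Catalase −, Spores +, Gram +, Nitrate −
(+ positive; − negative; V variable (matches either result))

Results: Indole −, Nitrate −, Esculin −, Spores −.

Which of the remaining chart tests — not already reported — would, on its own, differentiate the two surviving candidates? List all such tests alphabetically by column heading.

Gram

Indole −: excludes Fusobacterium necrophorum, Fusobacterium nucleatum — 6 left.
Nitrate −: excludes Clostridium septicum, Clostridium perfringens — 4 left.
Spores −: excludes Clostridium difficile — 3 left.
Esculin −: excludes Bacteroides fragilis — 2 left.
Two candidates remain: Peptostreptococcus anaerobius and Prevotella melaninogenica.
  H2S: V vs − — variable for at least one, does not separate.
  Motility: − vs − — same for both, does not separate.
  Urease: − vs − — same for both, does not separate.
  Bile esculin: − vs − — same for both, does not separate.
  Catalase: V vs − — variable for at least one, does not separate.
  Gram: Peptostreptococcus anaerobius +, Prevotella melaninogenica − — discriminates.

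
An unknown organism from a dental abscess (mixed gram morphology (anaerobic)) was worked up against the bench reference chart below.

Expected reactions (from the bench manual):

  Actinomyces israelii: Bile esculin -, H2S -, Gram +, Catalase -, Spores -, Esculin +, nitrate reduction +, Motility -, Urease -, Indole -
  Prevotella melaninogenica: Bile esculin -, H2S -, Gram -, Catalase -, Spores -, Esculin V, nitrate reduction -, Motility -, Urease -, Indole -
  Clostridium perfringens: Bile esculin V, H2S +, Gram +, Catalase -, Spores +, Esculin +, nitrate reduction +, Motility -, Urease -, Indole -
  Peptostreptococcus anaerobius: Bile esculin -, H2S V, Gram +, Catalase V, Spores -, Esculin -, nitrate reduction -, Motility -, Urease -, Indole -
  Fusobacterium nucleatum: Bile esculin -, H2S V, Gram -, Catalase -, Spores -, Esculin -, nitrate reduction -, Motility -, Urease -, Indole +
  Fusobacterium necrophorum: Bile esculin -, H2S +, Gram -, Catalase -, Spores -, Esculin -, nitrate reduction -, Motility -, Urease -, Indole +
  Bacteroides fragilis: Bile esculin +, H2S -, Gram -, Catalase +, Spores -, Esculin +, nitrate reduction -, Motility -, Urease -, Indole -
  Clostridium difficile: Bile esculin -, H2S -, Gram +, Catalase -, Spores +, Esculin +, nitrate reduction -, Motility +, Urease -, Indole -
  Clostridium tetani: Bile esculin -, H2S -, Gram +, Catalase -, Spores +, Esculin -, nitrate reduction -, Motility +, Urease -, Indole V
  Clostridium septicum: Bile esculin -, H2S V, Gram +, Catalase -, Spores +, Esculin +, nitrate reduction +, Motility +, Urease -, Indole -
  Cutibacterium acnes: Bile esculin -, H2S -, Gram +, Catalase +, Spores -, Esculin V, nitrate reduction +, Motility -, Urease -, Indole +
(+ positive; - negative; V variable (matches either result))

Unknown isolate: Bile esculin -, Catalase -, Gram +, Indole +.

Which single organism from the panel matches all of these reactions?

Clostridium tetani

Gram +: excludes Prevotella melaninogenica, Fusobacterium nucleatum, Fusobacterium necrophorum, Bacteroides fragilis — 7 left.
Indole +: excludes 5 organisms — 2 left.
Bile esculin -: all 2 remaining candidates are consistent.
Catalase -: excludes Cutibacterium acnes — 1 left.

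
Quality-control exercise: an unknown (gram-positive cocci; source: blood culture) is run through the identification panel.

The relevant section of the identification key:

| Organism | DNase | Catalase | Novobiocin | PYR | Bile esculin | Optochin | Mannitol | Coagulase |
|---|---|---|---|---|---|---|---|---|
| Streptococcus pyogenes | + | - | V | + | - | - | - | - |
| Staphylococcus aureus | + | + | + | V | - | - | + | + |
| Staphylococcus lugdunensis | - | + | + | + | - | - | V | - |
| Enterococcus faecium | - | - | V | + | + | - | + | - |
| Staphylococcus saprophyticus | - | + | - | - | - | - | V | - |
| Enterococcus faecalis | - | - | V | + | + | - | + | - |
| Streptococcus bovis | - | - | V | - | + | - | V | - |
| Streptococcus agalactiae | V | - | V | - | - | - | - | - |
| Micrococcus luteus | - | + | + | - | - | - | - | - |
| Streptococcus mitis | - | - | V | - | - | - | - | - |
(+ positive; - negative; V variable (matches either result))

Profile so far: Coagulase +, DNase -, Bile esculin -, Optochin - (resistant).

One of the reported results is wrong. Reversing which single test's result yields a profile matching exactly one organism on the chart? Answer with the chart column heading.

As reported, no row in the chart matches all 4 reactions.
Reversing Bile esculin → still no organism matches.
Reversing Coagulase → 5 organisms match (not unique).
Reversing Optochin → still no organism matches.
Reversing DNase (to +) → unique match: Staphylococcus aureus.

DNase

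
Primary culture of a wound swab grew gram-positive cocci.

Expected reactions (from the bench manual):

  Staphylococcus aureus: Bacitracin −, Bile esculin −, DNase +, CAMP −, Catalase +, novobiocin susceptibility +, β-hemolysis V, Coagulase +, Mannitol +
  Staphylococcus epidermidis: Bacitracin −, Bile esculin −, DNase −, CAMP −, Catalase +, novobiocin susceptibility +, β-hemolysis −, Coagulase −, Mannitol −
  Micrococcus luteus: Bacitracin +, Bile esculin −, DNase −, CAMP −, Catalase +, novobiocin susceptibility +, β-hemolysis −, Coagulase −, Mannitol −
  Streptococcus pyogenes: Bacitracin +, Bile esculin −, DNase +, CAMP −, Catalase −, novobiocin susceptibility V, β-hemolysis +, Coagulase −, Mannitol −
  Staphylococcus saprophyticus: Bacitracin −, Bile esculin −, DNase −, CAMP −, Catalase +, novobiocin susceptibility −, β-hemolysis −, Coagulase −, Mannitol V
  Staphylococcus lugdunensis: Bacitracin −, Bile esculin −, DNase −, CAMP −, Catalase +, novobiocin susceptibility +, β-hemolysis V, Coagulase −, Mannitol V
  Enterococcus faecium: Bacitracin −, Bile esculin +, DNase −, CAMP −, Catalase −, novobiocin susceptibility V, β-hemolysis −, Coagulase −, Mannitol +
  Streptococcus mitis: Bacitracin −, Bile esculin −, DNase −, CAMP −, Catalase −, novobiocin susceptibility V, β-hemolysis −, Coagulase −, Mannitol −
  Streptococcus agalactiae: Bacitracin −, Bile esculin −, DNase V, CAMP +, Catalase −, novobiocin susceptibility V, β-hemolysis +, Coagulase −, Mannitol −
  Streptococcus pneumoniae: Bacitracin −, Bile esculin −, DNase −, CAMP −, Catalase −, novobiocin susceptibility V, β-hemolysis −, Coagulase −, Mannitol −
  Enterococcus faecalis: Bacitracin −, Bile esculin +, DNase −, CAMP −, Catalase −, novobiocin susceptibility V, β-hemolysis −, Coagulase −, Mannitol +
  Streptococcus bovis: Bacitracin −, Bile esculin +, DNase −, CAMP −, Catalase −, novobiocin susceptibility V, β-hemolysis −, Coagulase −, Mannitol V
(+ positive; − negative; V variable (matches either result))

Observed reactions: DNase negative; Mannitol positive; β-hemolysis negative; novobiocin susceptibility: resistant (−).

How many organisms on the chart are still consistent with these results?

4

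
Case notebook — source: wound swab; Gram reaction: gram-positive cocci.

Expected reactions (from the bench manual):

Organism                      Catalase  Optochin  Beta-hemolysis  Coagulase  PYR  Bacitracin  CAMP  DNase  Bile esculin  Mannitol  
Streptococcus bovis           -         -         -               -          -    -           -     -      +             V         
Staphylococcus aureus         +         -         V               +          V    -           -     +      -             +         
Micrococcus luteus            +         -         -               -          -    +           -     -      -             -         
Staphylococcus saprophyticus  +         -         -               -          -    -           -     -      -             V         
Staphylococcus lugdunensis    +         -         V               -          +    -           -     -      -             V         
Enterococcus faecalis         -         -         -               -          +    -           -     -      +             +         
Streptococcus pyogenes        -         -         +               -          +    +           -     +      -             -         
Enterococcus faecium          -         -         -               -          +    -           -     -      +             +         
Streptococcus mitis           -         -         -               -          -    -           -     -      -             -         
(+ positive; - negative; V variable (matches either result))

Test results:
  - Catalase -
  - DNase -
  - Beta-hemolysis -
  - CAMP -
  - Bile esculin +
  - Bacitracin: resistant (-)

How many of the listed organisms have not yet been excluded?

3

DNase -: excludes Staphylococcus aureus, Streptococcus pyogenes — 7 left.
Beta-hemolysis -: all 7 remaining candidates are consistent.
Catalase -: excludes Micrococcus luteus, Staphylococcus saprophyticus, Staphylococcus lugdunensis — 4 left.
Bacitracin -: all 4 remaining candidates are consistent.
CAMP -: all 4 remaining candidates are consistent.
Bile esculin +: excludes Streptococcus mitis — 3 left.
Still consistent: Enterococcus faecalis, Enterococcus faecium, Streptococcus bovis.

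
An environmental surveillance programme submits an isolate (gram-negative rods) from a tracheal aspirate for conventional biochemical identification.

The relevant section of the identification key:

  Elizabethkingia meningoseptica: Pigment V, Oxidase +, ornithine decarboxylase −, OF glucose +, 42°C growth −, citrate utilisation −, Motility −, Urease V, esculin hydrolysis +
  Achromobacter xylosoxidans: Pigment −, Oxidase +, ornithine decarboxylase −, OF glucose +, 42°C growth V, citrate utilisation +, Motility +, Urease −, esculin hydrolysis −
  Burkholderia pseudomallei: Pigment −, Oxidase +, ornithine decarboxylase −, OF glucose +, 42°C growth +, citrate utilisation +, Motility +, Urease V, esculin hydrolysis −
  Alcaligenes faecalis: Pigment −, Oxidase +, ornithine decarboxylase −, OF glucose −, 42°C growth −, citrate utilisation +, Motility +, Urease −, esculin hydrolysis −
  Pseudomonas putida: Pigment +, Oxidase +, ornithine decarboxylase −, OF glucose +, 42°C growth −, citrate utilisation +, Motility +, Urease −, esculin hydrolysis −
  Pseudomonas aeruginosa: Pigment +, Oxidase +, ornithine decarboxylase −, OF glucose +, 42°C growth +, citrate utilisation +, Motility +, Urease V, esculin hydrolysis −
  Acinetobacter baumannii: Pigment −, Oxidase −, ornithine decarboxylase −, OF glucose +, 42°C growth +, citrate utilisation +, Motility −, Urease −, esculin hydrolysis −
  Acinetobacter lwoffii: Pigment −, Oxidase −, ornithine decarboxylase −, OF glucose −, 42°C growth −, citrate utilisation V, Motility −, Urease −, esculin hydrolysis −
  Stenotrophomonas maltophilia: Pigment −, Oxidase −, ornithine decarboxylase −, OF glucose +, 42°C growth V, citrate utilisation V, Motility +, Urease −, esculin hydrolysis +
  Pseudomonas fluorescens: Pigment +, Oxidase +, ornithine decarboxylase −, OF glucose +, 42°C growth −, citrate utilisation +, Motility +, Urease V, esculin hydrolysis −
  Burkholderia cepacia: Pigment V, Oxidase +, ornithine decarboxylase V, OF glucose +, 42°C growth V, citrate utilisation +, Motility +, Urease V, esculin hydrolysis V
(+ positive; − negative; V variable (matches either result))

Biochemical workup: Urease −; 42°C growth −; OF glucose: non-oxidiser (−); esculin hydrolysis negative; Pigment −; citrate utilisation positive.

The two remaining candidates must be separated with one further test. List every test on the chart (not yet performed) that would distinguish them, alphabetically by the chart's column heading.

Motility, Oxidase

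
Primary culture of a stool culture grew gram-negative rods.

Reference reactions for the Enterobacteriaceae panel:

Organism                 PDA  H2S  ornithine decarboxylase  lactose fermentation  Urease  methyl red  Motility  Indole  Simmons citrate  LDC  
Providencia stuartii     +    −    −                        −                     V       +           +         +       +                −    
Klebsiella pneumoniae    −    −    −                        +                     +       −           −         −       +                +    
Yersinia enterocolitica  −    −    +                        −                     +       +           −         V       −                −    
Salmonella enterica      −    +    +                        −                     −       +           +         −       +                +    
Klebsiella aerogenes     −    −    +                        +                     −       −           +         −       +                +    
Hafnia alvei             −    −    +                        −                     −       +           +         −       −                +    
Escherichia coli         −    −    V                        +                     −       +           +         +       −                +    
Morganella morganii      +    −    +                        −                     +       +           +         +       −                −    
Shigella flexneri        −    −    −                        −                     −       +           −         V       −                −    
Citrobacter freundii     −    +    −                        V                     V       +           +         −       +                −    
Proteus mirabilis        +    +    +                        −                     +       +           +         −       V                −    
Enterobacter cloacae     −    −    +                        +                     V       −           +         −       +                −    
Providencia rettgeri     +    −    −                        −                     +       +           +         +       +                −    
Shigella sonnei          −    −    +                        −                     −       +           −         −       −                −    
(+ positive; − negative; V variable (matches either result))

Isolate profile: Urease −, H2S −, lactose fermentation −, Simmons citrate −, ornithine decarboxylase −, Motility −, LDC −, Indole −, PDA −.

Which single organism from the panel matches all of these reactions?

Urease −: excludes 5 organisms — 9 left.
lactose fermentation −: excludes Klebsiella aerogenes, Escherichia coli, Enterobacter cloacae — 6 left.
ornithine decarboxylase −: excludes Salmonella enterica, Hafnia alvei, Shigella sonnei — 3 left.
PDA −: excludes Providencia stuartii — 2 left.
Motility −: excludes Citrobacter freundii — 1 left.
Indole −: the one remaining candidate is consistent.
LDC −: the one remaining candidate is consistent.
Simmons citrate −: the one remaining candidate is consistent.
H2S −: the one remaining candidate is consistent.

Shigella flexneri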